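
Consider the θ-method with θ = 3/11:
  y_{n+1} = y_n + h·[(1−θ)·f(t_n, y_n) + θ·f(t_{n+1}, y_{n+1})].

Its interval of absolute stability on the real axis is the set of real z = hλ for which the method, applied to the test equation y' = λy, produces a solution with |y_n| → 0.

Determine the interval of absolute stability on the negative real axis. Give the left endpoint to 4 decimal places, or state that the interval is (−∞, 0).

Set f=λy, z=hλ:
  y_{n+1} = y_n + z·[8/11·y_n + 3/11·y_{n+1}] ⇒ (1 − 3/11z)y_{n+1} = (1 + 8/11z)y_n
  R(z) = (1 + 8/11z)/(1 − 3/11z).

Need |R(x)|<1, x<0.
x=-0.82: |R|=0.3299
R=−1: 1+8/11x = −1+3/11x ⇒ -5/11x=2 ⇒ x=2/(-5/11)=-4.4000
Confirm numerically:
  x=-3.900: |R|=0.88987 <1
  x=-3.398: |R|=0.76361 <1
  x=-2.568: |R|=0.51027 <1
  x=-2.021: |R|=0.30288 <1
  x=-4.842: |R|=1.08658 >1
  x=-4.543: |R|=1.02903 >1
So |R|<1 on (-4.4000, 0).

z∈(-4.4000,0).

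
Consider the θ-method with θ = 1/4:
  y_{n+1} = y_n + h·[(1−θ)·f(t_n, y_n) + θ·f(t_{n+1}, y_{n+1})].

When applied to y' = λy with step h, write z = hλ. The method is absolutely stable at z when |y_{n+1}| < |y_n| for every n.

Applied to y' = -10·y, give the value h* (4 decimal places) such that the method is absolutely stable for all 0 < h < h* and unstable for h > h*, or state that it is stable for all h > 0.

(-4.0000,0); λ=-10 ⇒ h* = (4)/10 = 0.4000.

With y'=λy (z=hλ):
  y_{n+1} = y_n + z·[3/4·y_n + 1/4·y_{n+1}] ⇒ (1 − 1/4z)y_{n+1} = (1 + 3/4z)y_n
  ⇒ R(z) = (1 + 3/4z)/(1 − 1/4z).

Boundary: |R(x)|=1, x<0.
x=-1.29: |R|=0.0246
R=−1: 1+3/4x = −1+1/4x ⇒ -1/2x=2 ⇒ x=2/(-1/2)=-4.0000
Confirm numerically:
  x=-2.473: |R|=0.52819 <1
  x=-2.392: |R|=0.49687 <1
  x=-1.618: |R|=0.15201 <1
  x=-4.402: |R|=1.09569 >1
  x=-4.280: |R|=1.06763 >1
  x=-4.031: |R|=1.00772 >1
Interval (-4.0000, 0).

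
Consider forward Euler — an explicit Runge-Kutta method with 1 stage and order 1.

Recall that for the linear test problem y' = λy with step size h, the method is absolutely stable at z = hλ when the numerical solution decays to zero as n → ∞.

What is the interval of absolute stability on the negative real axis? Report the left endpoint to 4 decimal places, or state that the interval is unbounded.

z∈(-2.0000,0).

Set f=λy, z=hλ:
  order 1, 1-stage ⇒ R(z)=1+z
  (e.g. R(-0.42)=0.58000, |R|=0.58000)

Need |R(x)|<1, x<0.
x=-0.42: |R|=0.5800
|R(-1.92)|=0.9200 |R(-1.76)|=0.7600 |R(-0.62)|=0.3800
Bisect:
  x_lo=-2.7613 |R|=1.7613  x_hi=-0.0951 |R|=0.9049
  mid=-1.42819 |R|=0.42819 →hi
  mid=-2.09474 |R|=1.09474 →lo
  mid=-1.76146 |R|=0.76146 →hi
  mid=-1.92810 |R|=0.92810 →hi
  mid=-2.01142 |R|=1.01142 →lo
  mid=-1.96976 |R|=0.96976 →hi
  mid=-1.99059 |R|=0.99059 →hi
  mid=-2.00100 |R|=1.00100 →lo
  ...
  [-2.00003,-1.99986] ⇒ x*=-2.0000
Stable set (-2.0000, 0).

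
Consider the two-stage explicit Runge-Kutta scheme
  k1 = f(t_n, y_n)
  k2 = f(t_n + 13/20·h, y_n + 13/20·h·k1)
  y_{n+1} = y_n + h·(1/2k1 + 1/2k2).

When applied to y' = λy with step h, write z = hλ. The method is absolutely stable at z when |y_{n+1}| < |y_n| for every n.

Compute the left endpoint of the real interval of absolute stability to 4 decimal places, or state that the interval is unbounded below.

left endpoint -3.0769.

On y'=λy, z=hλ:
  k1=λy_n ⇒ h·k1=z·y_n;  k2=λ(1+13/20z)y_n ⇒ h·k2=z(1+13/20z)y_n
  y_{n+1}/y_n = 1 + 1/2z + 1/2z(1+13/20z) = 1 + z + 13/40z²
  Hence R(z) = 1 + z + 13/40z².

Boundary: |R(x)|=1, x<0.
x=-0.74: |R|=0.4380
R=1: x+13/40x²=0 ⇒ x=−40/13=-3.0769; min R=1−1/(4·13/40)=0.2308>−1
Confirm numerically:
  x=-2.486: |R|=0.52256 <1
  x=-2.343: |R|=0.44114 <1
  x=-1.493: |R|=0.23144 <1
  x=-3.676: |R|=1.71572 >1
  x=-3.526: |R|=1.51462 >1
  x=-3.348: |R|=1.29496 >1
So |R|<1 on (-3.0769, 0).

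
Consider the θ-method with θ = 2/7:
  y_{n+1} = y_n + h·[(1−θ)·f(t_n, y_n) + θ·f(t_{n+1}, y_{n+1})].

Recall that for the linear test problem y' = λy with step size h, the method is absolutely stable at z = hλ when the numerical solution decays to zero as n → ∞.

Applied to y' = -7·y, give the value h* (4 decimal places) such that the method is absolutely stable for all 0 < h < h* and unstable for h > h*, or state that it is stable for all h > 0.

Test eqn y'=λy, z=hλ:
  y_{n+1} = y_n + z·[5/7·y_n + 2/7·y_{n+1}] ⇒ (1 − 2/7z)y_{n+1} = (1 + 5/7z)y_n
  so R(z) = (1 + 5/7z)/(1 − 2/7z).

Solve |R(x)|<1 on ℝ⁻.
x=-1.56: |R|=0.0791
R=−1: 1+5/7x = −1+2/7x ⇒ -3/7x=2 ⇒ x=2/(-3/7)=-4.6667
Confirm numerically:
  x=-4.205: |R|=0.91012 <1
  x=-4.158: |R|=0.90037 <1
  x=-3.524: |R|=0.75598 <1
  x=-2.577: |R|=0.48420 <1
  x=-4.829: |R|=1.02924 >1
  x=-4.794: |R|=1.02303 >1
Interval (-4.6667, 0).

(-4.6667,0); λ=-7 ⇒ h* = (14/3)/7 = 0.6667.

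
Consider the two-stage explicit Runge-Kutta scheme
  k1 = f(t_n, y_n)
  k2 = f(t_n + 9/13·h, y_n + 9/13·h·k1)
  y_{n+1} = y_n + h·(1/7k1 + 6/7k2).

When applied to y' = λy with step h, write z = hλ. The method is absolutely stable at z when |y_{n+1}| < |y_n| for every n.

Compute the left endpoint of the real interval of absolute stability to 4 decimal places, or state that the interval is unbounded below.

With y'=λy (z=hλ):
  k1=λy_n ⇒ h·k1=z·y_n;  k2=λ(1+9/13z)y_n ⇒ h·k2=z(1+9/13z)y_n
  y_{n+1}/y_n = 1 + 1/7z + 6/7z(1+9/13z) = 1 + z + 54/91z²
  R(z) = 1 + z + 54/91z².

Find x<0 with |R(x)|<1.
x=-0.46: |R|=0.6656
R=1: x+54/91x²=0 ⇒ x=−91/54=-1.6852; min R=1−1/(4·54/91)=0.5787>−1
Confirm numerically:
  x=-1.091: |R|=0.61532 <1
  x=-0.894: |R|=0.58027 <1
  x=-0.777: |R|=0.58126 <1
  x=-2.139: |R|=1.57603 >1
  x=-1.986: |R|=1.35451 >1
  x=-1.768: |R|=1.08688 >1
So |R|<1 on (-1.6852, 0).

z* = -1.6852.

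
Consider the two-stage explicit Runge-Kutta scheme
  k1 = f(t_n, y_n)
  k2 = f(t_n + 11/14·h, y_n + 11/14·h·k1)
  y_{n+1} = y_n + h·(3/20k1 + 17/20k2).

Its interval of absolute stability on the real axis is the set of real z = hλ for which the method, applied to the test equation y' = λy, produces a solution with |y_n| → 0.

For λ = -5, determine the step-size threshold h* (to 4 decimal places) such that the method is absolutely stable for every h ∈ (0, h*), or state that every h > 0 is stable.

With y'=λy (z=hλ):
  k1=λy_n ⇒ h·k1=z·y_n;  k2=λ(1+11/14z)y_n ⇒ h·k2=z(1+11/14z)y_n
  y_{n+1}/y_n = 1 + 3/20z + 17/20z(1+11/14z) = 1 + z + 187/280z²
  Hence R(z) = 1 + z + 187/280z².

Solve |R(x)|<1 on ℝ⁻.
x=-0.98: |R|=0.6614
R=1: x+187/280x²=0 ⇒ x=−280/187=-1.4973; min R=1−1/(4·187/280)=0.6257>−1
Confirm numerically:
  x=-1.397: |R|=0.90640 <1
  x=-1.173: |R|=0.74592 <1
  x=-0.946: |R|=0.65168 <1
  x=-1.970: |R|=1.62189 >1
  x=-1.941: |R|=1.57514 >1
  x=-1.840: |R|=1.42110 >1
So |R|<1 on (-1.4973, 0).

(-1.4973,0); λ=-5 ⇒ h* = (280/187)/5 = 0.2995.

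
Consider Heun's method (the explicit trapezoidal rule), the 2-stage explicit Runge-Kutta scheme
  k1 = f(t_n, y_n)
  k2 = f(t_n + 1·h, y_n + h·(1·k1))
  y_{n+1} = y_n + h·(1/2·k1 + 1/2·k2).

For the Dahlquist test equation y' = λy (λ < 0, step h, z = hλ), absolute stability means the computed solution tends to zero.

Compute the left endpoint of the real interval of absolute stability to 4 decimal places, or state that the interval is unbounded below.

z* = -2.0000.

Set f=λy, z=hλ:
  order 2, 2-stage ⇒ R(z)=1+z+z^2/2
  (e.g. R(-0.62)=0.57220, |R|=0.57220)

Solve |R(x)|<1 on ℝ⁻.
x=-0.62: |R|=0.5722
|R(-1.08)|=0.5032 |R(-0.94)|=0.5018 |R(-0.86)|=0.5098
Bisect:
  x_lo=-2.3651 |R|=1.4318  x_hi=-0.3170 |R|=0.7332
  mid=-1.34107 |R|=0.55817 →hi
  mid=-1.85309 |R|=0.86388 →hi
  mid=-2.10910 |R|=1.11505 →lo
  mid=-1.98110 |R|=0.98127 →hi
  mid=-2.04510 |R|=1.04612 →lo
  mid=-2.01310 |R|=1.01318 →lo
  mid=-1.99710 |R|=0.99710 →hi
  mid=-2.00510 |R|=1.00511 →lo
  ...
  [-2.00010,-1.99997] ⇒ x*=-2.0000
Interval (-2.0000, 0).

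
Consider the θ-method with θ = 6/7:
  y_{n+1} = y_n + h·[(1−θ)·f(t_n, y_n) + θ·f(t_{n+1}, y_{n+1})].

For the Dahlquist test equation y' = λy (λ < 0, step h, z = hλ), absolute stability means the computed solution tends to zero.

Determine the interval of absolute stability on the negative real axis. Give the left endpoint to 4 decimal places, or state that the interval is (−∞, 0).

(−∞, 0) — no finite endpoint.

With y'=λy (z=hλ):
  y_{n+1} = y_n + z·[1/7·y_n + 6/7·y_{n+1}] ⇒ (1 − 6/7z)y_{n+1} = (1 + 1/7z)y_n
  ⇒ R(z) = (1 + 1/7z)/(1 − 6/7z).

Boundary: |R(x)|=1, x<0.
x=-1.5: |R|=0.3437
x=-2: |R|=0.2632
x=-10: |R|=0.0448
x=-100: |R|=0.1532
θ=6/7≥1/2 ⇒ |1+1/7x|<|1−6/7x| ∀x<0 ⇒ interval (−∞,0).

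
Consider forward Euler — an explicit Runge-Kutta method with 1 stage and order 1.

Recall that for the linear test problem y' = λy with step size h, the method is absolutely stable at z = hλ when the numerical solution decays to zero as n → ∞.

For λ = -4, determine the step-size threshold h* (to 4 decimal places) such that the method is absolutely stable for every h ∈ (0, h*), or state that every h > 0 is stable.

(-2.0000,0); λ=-4 ⇒ h* = 0.5000.

Test eqn y'=λy, z=hλ:
  order 1, 1-stage ⇒ R(z)=1+z
  (e.g. R(-1.34)=-0.34000, |R|=0.34000)

Find x<0 with |R(x)|<1.
x=-1.34: |R|=0.3400
|R(-1.99)|=0.9900 |R(-1.52)|=0.5200 |R(-0.69)|=0.3100
Bisect:
  x_lo=-2.4662 |R|=1.4662  x_hi=-0.2025 |R|=0.7975
  mid=-1.33434 |R|=0.33434 →hi
  mid=-1.90028 |R|=0.90028 →hi
  mid=-2.18325 |R|=1.18325 →lo
  mid=-2.04176 |R|=1.04176 →lo
  mid=-1.97102 |R|=0.97102 →hi
  mid=-2.00639 |R|=1.00639 →lo
  mid=-1.98871 |R|=0.98871 →hi
  ...
  [-2.00004,-1.99990] ⇒ x*=-2.0000
So |R|<1 on (-2.0000, 0).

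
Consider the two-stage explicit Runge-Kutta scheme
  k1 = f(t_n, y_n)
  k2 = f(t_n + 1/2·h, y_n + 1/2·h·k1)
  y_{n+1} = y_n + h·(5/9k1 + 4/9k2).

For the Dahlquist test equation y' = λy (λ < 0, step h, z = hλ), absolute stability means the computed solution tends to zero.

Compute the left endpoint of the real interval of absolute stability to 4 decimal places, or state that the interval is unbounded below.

left endpoint -4.5000.

Test eqn y'=λy, z=hλ:
  k1=λy_n ⇒ h·k1=z·y_n;  k2=λ(1+1/2z)y_n ⇒ h·k2=z(1+1/2z)y_n
  y_{n+1}/y_n = 1 + 5/9z + 4/9z(1+1/2z) = 1 + z + 2/9z²
  so R(z) = 1 + z + 2/9z².

Solve |R(x)|<1 on ℝ⁻.
x=-1.7: |R|=0.0578
R=1: x+2/9x²=0 ⇒ x=−9/2=-4.5000; min R=1−1/(4·2/9)=-0.1250>−1
Confirm numerically:
  x=-3.856: |R|=0.44816 <1
  x=-3.602: |R|=0.28120 <1
  x=-2.112: |R|=0.12077 <1
  x=-1.997: |R|=0.11078 <1
  x=-4.578: |R|=1.07935 >1
  x=-4.561: |R|=1.06183 >1
So |R|<1 on (-4.5000, 0).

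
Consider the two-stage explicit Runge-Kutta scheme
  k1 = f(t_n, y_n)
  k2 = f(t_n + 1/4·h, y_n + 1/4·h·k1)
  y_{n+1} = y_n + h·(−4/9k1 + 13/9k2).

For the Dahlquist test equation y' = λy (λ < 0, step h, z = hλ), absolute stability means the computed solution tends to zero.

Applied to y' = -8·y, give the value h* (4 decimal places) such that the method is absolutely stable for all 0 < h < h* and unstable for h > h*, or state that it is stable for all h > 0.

(-2.7692,0); λ=-8 ⇒ h* = (36/13)/8 = 0.3462.

Set f=λy, z=hλ:
  k1=λy_n ⇒ h·k1=z·y_n;  k2=λ(1+1/4z)y_n ⇒ h·k2=z(1+1/4z)y_n
  y_{n+1}/y_n = 1 − 4/9z + 13/9z(1+1/4z) = 1 + z + 13/36z²
  ⇒ R(z) = 1 + z + 13/36z².

Find x<0 with |R(x)|<1.
x=-0.57: |R|=0.5473
R=1: x+13/36x²=0 ⇒ x=−36/13=-2.7692; min R=1−1/(4·13/36)=0.3077>−1
Confirm numerically:
  x=-2.356: |R|=0.64843 <1
  x=-1.987: |R|=0.43873 <1
  x=-1.922: |R|=0.41197 <1
  x=-1.850: |R|=0.38590 <1
  x=-3.302: |R|=1.63527 >1
  x=-2.878: |R|=1.11304 >1
  x=-2.873: |R|=1.10766 >1
Stable set (-2.7692, 0).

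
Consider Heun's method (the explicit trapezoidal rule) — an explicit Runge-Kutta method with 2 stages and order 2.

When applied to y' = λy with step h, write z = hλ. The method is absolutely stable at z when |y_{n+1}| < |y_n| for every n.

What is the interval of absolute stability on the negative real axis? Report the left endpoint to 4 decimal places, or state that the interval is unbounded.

Set f=λy, z=hλ:
  order 2, 2-stage ⇒ R(z)=1+z+z^2/2
  (e.g. R(-1.66)=0.71780, |R|=0.71780)

Find x<0 with |R(x)|<1.
x=-1.66: |R|=0.7178
|R(-2.28)|=1.3192 |R(-0.82)|=0.5162 |R(-0.56)|=0.5968
Bisect:
  x_lo=-2.5188 |R|=1.6533  x_hi=-0.1702 |R|=0.8443
  mid=-1.34449 |R|=0.55934 →hi
  mid=-1.93163 |R|=0.93397 →hi
  mid=-2.22520 |R|=1.25056 →lo
  mid=-2.07841 |R|=1.08149 →lo
  mid=-2.00502 |R|=1.00503 →lo
  mid=-1.96832 |R|=0.96883 →hi
  mid=-1.98667 |R|=0.98676 →hi
  mid=-1.99585 |R|=0.99586 →hi
  ...
  [-2.00000,-1.99986] ⇒ x*=-2.0000
Stable set (-2.0000, 0).

(-2.0000, 0).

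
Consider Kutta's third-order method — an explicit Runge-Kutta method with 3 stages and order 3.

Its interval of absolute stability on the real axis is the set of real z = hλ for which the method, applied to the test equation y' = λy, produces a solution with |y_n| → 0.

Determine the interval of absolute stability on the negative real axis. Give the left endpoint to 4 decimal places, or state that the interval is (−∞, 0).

With y'=λy (z=hλ):
  order 3, 3-stage ⇒ R(z)=1+z+z^2/2+z^3/6
  (e.g. R(-1.15)=0.25777, |R|=0.25777)

Find x<0 with |R(x)|<1.
x=-1.15: |R|=0.2578
|R(-2.52)|=1.0120 |R(-2.28)|=0.6562 |R(-2.23)|=0.5918
Bisect:
  x_lo=-3.0191 |R|=2.0481  x_hi=-0.1511 |R|=0.8597
  mid=-1.58513 |R|=0.00738 →hi
  mid=-2.30212 |R|=0.68568 →hi
  mid=-2.66061 |R|=1.26020 →lo
  mid=-2.48137 |R|=0.94915 →hi
  mid=-2.57099 |R|=1.09836 →lo
  mid=-2.52618 |R|=1.02222 →lo
  mid=-2.50377 |R|=0.98531 →hi
  ...
  [-2.51287,-2.51270] ⇒ x*=-2.5127
So |R|<1 on (-2.5127, 0).

z∈(-2.5127,0).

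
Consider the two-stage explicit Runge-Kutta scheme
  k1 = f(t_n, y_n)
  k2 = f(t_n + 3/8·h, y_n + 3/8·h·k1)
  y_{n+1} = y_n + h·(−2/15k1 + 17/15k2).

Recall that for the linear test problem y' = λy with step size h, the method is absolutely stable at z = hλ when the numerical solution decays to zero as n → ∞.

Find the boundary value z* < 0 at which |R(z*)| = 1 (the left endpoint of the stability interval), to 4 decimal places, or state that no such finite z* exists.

With y'=λy (z=hλ):
  k1=λy_n ⇒ h·k1=z·y_n;  k2=λ(1+3/8z)y_n ⇒ h·k2=z(1+3/8z)y_n
  y_{n+1}/y_n = 1 − 2/15z + 17/15z(1+3/8z) = 1 + z + 17/40z²
  so R(z) = 1 + z + 17/40z².

Boundary: |R(x)|=1, x<0.
x=-1.19: |R|=0.4118
R=1: x+17/40x²=0 ⇒ x=−40/17=-2.3529; min R=1−1/(4·17/40)=0.4118>−1
Confirm numerically:
  x=-2.283: |R|=0.93214 <1
  x=-1.927: |R|=0.65116 <1
  x=-1.824: |R|=0.58996 <1
  x=-2.919: |R|=1.70224 >1
  x=-2.666: |R|=1.35471 >1
Interval (-2.3529, 0).

left endpoint -2.3529.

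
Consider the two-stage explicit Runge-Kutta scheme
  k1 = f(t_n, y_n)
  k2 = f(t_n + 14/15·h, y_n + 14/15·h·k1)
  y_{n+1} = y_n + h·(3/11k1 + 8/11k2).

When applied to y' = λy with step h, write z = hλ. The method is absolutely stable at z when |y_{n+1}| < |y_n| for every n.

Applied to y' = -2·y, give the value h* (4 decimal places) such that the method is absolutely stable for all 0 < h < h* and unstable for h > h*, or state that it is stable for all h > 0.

With y'=λy (z=hλ):
  k1=λy_n ⇒ h·k1=z·y_n;  k2=λ(1+14/15z)y_n ⇒ h·k2=z(1+14/15z)y_n
  y_{n+1}/y_n = 1 + 3/11z + 8/11z(1+14/15z) = 1 + z + 112/165z²
  so R(z) = 1 + z + 112/165z².

Find x<0 with |R(x)|<1.
x=-1.48: |R|=1.0068
R=1: x+112/165x²=0 ⇒ x=−165/112=-1.4732; min R=1−1/(4·112/165)=0.6317>−1
Confirm numerically:
  x=-1.362: |R|=0.89718 <1
  x=-1.353: |R|=0.88960 <1
  x=-1.232: |R|=0.79828 <1
  x=-0.915: |R|=0.65330 <1
  x=-1.741: |R|=1.31646 >1
  x=-1.712: |R|=1.27749 >1
Interval (-1.4732, 0).

(-1.4732,0); λ=-2 ⇒ h* = (165/112)/2 = 0.7366.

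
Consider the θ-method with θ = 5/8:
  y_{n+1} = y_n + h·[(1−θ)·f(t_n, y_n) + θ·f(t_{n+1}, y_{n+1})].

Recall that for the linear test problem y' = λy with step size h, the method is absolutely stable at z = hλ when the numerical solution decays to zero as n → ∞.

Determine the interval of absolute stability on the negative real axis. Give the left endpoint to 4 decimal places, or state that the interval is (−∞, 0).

Set f=λy, z=hλ:
  y_{n+1} = y_n + z·[3/8·y_n + 5/8·y_{n+1}] ⇒ (1 − 5/8z)y_{n+1} = (1 + 3/8z)y_n
  so R(z) = (1 + 3/8z)/(1 − 5/8z).

Solve |R(x)|<1 on ℝ⁻.
x=-1.59: |R|=0.2025
x=-2: |R|=0.1111
x=-10: |R|=0.3793
x=-100: |R|=0.5748
θ=5/8≥1/2 ⇒ |1+3/8x|<|1−5/8x| ∀x<0 ⇒ interval (−∞,0).

(−∞, 0) — no finite endpoint.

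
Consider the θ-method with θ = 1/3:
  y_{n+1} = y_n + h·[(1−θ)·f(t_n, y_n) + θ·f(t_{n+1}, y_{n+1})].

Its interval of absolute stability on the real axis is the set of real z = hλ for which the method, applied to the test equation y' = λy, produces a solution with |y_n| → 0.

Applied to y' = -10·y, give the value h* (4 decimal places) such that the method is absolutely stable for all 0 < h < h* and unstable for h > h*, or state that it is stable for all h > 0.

On y'=λy, z=hλ:
  y_{n+1} = y_n + z·[2/3·y_n + 1/3·y_{n+1}] ⇒ (1 − 1/3z)y_{n+1} = (1 + 2/3z)y_n
  Hence R(z) = (1 + 2/3z)/(1 − 1/3z).

Need |R(x)|<1, x<0.
x=-1.32: |R|=0.0833
R=−1: 1+2/3x = −1+1/3x ⇒ -1/3x=2 ⇒ x=2/(-1/3)=-6.0000
Confirm numerically:
  x=-5.730: |R|=0.96907 <1
  x=-4.748: |R|=0.83841 <1
  x=-4.649: |R|=0.82338 <1
  x=-3.357: |R|=0.58424 <1
  x=-6.521: |R|=1.05472 >1
  x=-6.500: |R|=1.05263 >1
Stable set (-6.0000, 0).

(-6.0000,0); λ=-10 ⇒ h* = (6)/10 = 0.6000.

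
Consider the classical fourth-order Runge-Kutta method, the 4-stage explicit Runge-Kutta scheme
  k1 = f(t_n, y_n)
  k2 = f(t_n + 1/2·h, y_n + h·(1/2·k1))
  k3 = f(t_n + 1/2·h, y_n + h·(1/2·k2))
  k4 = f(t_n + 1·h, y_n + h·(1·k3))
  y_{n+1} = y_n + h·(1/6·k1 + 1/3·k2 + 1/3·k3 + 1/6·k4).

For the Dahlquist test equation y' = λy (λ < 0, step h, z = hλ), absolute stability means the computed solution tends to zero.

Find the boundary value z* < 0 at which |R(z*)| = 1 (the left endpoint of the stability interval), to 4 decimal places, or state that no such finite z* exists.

On y'=λy, z=hλ:
  order 4, 4-stage ⇒ R(z)=1+z+z^2/2+z^3/6+z^4/24
  (e.g. R(-0.66)=0.51779, |R|=0.51779)

Solve |R(x)|<1 on ℝ⁻.
x=-0.66: |R|=0.5178
|R(-2.46)|=0.6106 |R(-2.44)|=0.5926 |R(-1.43)|=0.2793
Bisect:
  x_lo=-3.1623 |R|=1.7339  x_hi=-0.1932 |R|=0.8243
  mid=-1.67773 |R|=0.27271 →hi
  mid=-2.42000 |R|=0.57518 →hi
  mid=-2.79114 |R|=1.00885 →lo
  mid=-2.60557 |R|=0.76116 →hi
  mid=-2.69835 |R|=0.87664 →hi
  mid=-2.74475 |R|=0.94057 →hi
  mid=-2.76794 |R|=0.97415 →hi
  mid=-2.77954 |R|=0.99136 →hi
  ...
  [-2.78534,-2.78516] ⇒ x*=-2.7853
Interval (-2.7853, 0).

z* = -2.7853.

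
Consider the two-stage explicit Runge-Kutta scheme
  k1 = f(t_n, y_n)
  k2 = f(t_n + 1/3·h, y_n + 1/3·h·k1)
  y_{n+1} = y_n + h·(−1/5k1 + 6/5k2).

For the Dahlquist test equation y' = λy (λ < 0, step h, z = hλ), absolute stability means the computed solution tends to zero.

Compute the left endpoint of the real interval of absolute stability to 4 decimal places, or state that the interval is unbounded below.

z* = -2.5000.

Set f=λy, z=hλ:
  k1=λy_n ⇒ h·k1=z·y_n;  k2=λ(1+1/3z)y_n ⇒ h·k2=z(1+1/3z)y_n
  y_{n+1}/y_n = 1 − 1/5z + 6/5z(1+1/3z) = 1 + z + 2/5z²
  Hence R(z) = 1 + z + 2/5z².

Solve |R(x)|<1 on ℝ⁻.
x=-1.69: |R|=0.4524
R=1: x+2/5x²=0 ⇒ x=−5/2=-2.5000; min R=1−1/(4·2/5)=0.3750>−1
Confirm numerically:
  x=-1.903: |R|=0.54556 <1
  x=-1.604: |R|=0.42513 <1
  x=-1.457: |R|=0.39214 <1
  x=-1.294: |R|=0.37577 <1
  x=-2.959: |R|=1.54327 >1
  x=-2.854: |R|=1.40413 >1
  x=-2.829: |R|=1.37230 >1
Interval (-2.5000, 0).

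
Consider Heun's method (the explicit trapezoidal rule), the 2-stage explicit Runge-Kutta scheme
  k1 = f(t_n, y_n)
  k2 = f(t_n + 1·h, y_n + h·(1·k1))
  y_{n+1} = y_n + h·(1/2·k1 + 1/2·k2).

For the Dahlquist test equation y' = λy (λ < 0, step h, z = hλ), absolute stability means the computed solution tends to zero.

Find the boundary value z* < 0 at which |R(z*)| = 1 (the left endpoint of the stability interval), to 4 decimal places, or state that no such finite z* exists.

z* = -2.0000.

On y'=λy, z=hλ:
  order 2, 2-stage ⇒ R(z)=1+z+z^2/2
  (e.g. R(-0.66)=0.55780, |R|=0.55780)

Find x<0 with |R(x)|<1.
x=-0.66: |R|=0.5578
|R(-1.56)|=0.6568 |R(-1.08)|=0.5032 |R(-0.88)|=0.5072
Bisect:
  x_lo=-2.7913 |R|=2.1043  x_hi=-0.3351 |R|=0.7210
  mid=-1.56320 |R|=0.65860 →hi
  mid=-2.17724 |R|=1.19295 →lo
  mid=-1.87022 |R|=0.87864 →hi
  mid=-2.02373 |R|=1.02401 →lo
  mid=-1.94697 |R|=0.94838 →hi
  mid=-1.98535 |R|=0.98546 →hi
  mid=-2.00454 |R|=1.00455 →lo
  ...
  [-2.00004,-1.99989] ⇒ x*=-2.0000
So |R|<1 on (-2.0000, 0).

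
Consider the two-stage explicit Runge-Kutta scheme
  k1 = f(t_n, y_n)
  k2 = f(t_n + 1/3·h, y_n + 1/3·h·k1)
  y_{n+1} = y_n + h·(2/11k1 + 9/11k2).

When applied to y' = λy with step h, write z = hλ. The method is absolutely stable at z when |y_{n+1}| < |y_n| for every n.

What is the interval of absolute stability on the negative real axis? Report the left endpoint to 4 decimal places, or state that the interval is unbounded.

Test eqn y'=λy, z=hλ:
  k1=λy_n ⇒ h·k1=z·y_n;  k2=λ(1+1/3z)y_n ⇒ h·k2=z(1+1/3z)y_n
  y_{n+1}/y_n = 1 + 2/11z + 9/11z(1+1/3z) = 1 + z + 3/11z²
  ⇒ R(z) = 1 + z + 3/11z².

Find x<0 with |R(x)|<1.
x=-1.08: |R|=0.2381
R=1: x+3/11x²=0 ⇒ x=−11/3=-3.6667; min R=1−1/(4·3/11)=0.0833>−1
Confirm numerically:
  x=-3.422: |R|=0.77166 <1
  x=-3.332: |R|=0.69588 <1
  x=-2.283: |R|=0.13848 <1
  x=-1.618: |R|=0.09598 <1
  x=-4.048: |R|=1.42099 >1
  x=-3.785: |R|=1.12215 >1
  x=-3.705: |R|=1.03873 >1
Stable set (-3.6667, 0).

(-3.6667, 0).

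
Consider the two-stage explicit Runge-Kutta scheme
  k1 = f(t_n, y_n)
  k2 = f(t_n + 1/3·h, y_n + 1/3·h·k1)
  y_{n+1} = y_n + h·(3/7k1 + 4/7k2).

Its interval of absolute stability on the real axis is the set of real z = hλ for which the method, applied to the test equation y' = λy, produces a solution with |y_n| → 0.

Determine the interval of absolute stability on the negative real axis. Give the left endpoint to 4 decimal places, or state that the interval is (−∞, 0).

With y'=λy (z=hλ):
  k1=λy_n ⇒ h·k1=z·y_n;  k2=λ(1+1/3z)y_n ⇒ h·k2=z(1+1/3z)y_n
  y_{n+1}/y_n = 1 + 3/7z + 4/7z(1+1/3z) = 1 + z + 4/21z²
  ⇒ R(z) = 1 + z + 4/21z².

Solve |R(x)|<1 on ℝ⁻.
x=-1.78: |R|=0.1765
R=1: x+4/21x²=0 ⇒ x=−21/4=-5.2500; min R=1−1/(4·4/21)=-0.3125>−1
Confirm numerically:
  x=-4.887: |R|=0.66210 <1
  x=-4.219: |R|=0.17147 <1
  x=-2.652: |R|=0.31236 <1
  x=-2.331: |R|=0.29604 <1
  x=-5.662: |R|=1.44433 >1
  x=-5.410: |R|=1.16488 >1
So |R|<1 on (-5.2500, 0).

(-5.2500, 0).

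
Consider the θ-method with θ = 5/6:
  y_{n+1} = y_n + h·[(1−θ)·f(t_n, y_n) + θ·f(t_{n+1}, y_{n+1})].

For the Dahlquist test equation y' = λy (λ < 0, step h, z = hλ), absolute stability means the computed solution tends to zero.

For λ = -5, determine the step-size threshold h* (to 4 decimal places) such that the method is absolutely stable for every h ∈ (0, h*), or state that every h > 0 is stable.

(−∞, 0) — no finite endpoint. Any h>0 works for λ=-5.

On y'=λy, z=hλ:
  y_{n+1} = y_n + z·[1/6·y_n + 5/6·y_{n+1}] ⇒ (1 − 5/6z)y_{n+1} = (1 + 1/6z)y_n
  so R(z) = (1 + 1/6z)/(1 − 5/6z).

Need |R(x)|<1, x<0.
x=-0.45: |R|=0.6727
x=-2: |R|=0.2500
x=-10: |R|=0.0714
x=-100: |R|=0.1858
θ=5/6≥1/2 ⇒ |1+1/6x|<|1−5/6x| ∀x<0 ⇒ unbounded interval.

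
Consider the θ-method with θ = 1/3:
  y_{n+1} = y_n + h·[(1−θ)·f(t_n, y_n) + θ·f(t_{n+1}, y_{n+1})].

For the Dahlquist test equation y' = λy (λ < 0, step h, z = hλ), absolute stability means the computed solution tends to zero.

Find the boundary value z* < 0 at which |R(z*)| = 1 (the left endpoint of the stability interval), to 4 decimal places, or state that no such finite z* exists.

Set f=λy, z=hλ:
  y_{n+1} = y_n + z·[2/3·y_n + 1/3·y_{n+1}] ⇒ (1 − 1/3z)y_{n+1} = (1 + 2/3z)y_n
  Hence R(z) = (1 + 2/3z)/(1 − 1/3z).

Boundary: |R(x)|=1, x<0.
x=-1.54: |R|=0.0176
R=−1: 1+2/3x = −1+1/3x ⇒ -1/3x=2 ⇒ x=2/(-1/3)=-6.0000
Confirm numerically:
  x=-5.802: |R|=0.97751 <1
  x=-5.693: |R|=0.96468 <1
  x=-4.955: |R|=0.86864 <1
  x=-6.511: |R|=1.05373 >1
  x=-6.415: |R|=1.04408 >1
Interval (-6.0000, 0).

left endpoint -6.0000.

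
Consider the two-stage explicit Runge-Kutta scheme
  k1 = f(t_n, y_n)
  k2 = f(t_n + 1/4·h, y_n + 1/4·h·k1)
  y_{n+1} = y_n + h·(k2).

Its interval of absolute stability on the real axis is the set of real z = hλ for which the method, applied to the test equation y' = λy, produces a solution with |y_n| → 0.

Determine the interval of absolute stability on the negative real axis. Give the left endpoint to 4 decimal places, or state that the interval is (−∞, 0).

z∈(-4.0000,0).

On y'=λy, z=hλ:
  k1=λy_n ⇒ h·k1=z·y_n;  k2=λ(1+1/4z)y_n ⇒ h·k2=z(1+1/4z)y_n
  y_{n+1}/y_n = 1 + z(1+1/4z) = 1 + z + 1/4z²
  ⇒ R(z) = 1 + z + 1/4z².

Need |R(x)|<1, x<0.
x=-1.33: |R|=0.1122
R=1: x+1/4x²=0 ⇒ x=−4=-4.0000; min R=1−1/(4·1/4)=0.0000>−1
Confirm numerically:
  x=-3.931: |R|=0.93219 <1
  x=-3.586: |R|=0.62885 <1
  x=-3.335: |R|=0.44556 <1
  x=-2.461: |R|=0.05313 <1
  x=-4.325: |R|=1.35141 >1
  x=-4.170: |R|=1.17722 >1
  x=-4.166: |R|=1.17289 >1
So |R|<1 on (-4.0000, 0).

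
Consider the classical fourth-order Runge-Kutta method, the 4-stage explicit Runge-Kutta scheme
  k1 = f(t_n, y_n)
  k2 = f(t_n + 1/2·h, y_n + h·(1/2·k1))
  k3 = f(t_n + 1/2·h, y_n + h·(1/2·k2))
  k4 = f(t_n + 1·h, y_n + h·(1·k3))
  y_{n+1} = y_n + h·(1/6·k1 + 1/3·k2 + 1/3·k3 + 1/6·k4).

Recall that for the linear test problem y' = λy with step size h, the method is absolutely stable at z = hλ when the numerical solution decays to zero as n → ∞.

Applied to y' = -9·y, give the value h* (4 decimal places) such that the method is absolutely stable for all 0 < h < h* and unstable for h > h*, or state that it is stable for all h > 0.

(-2.7853,0); λ=-9 ⇒ h* = 0.3095.

On y'=λy, z=hλ:
  order 4, 4-stage ⇒ R(z)=1+z+z^2/2+z^3/6+z^4/24
  (e.g. R(-1.1)=0.34417, |R|=0.34417)

Need |R(x)|<1, x<0.
x=-1.1: |R|=0.3442
|R(-2.05)|=0.3513 |R(-1.87)|=0.2981 |R(-1.29)|=0.2997
Bisect:
  x_lo=-3.1654 |R|=1.7415  x_hi=-0.1360 |R|=0.8729
  mid=-1.65067 |R|=0.27142 →hi
  mid=-2.40802 |R|=0.56506 →hi
  mid=-2.78670 |R|=1.00212 →lo
  mid=-2.59736 |R|=0.75171 →hi
  mid=-2.69203 |R|=0.86825 →hi
  mid=-2.73936 |R|=0.93293 →hi
  mid=-2.76303 |R|=0.96695 →hi
  mid=-2.77486 |R|=0.98439 →hi
  ...
  [-2.78540,-2.78522] ⇒ x*=-2.7853
So |R|<1 on (-2.7853, 0).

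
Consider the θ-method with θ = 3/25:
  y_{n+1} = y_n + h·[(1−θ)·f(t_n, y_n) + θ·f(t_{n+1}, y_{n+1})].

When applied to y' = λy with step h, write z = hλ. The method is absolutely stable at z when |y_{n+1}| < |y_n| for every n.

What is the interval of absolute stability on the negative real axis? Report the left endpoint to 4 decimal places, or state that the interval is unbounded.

z∈(-2.6316,0).

With y'=λy (z=hλ):
  y_{n+1} = y_n + z·[22/25·y_n + 3/25·y_{n+1}] ⇒ (1 − 3/25z)y_{n+1} = (1 + 22/25z)y_n
  ⇒ R(z) = (1 + 22/25z)/(1 − 3/25z).

Boundary: |R(x)|=1, x<0.
x=-0.91: |R|=0.1796
R=−1: 1+22/25x = −1+3/25x ⇒ -19/25x=2 ⇒ x=2/(-19/25)=-2.6316
Confirm numerically:
  x=-2.066: |R|=0.65555 <1
  x=-1.653: |R|=0.37939 <1
  x=-1.530: |R|=0.29267 <1
  x=-1.187: |R|=0.03900 <1
  x=-3.216: |R|=1.32048 >1
  x=-2.982: |R|=1.19614 >1
So |R|<1 on (-2.6316, 0).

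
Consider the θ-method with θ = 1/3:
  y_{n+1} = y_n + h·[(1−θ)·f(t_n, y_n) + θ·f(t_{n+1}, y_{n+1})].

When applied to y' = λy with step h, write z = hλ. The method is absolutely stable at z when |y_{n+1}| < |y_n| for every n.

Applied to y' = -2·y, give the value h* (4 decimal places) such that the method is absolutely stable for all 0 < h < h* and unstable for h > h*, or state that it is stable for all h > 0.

Set f=λy, z=hλ:
  y_{n+1} = y_n + z·[2/3·y_n + 1/3·y_{n+1}] ⇒ (1 − 1/3z)y_{n+1} = (1 + 2/3z)y_n
  Hence R(z) = (1 + 2/3z)/(1 − 1/3z).

Need |R(x)|<1, x<0.
x=-0.72: |R|=0.4194
R=−1: 1+2/3x = −1+1/3x ⇒ -1/3x=2 ⇒ x=2/(-1/3)=-6.0000
Confirm numerically:
  x=-3.380: |R|=0.58934 <1
  x=-2.974: |R|=0.49347 <1
  x=-2.869: |R|=0.46652 <1
  x=-6.297: |R|=1.03195 >1
  x=-6.114: |R|=1.01251 >1
  x=-6.044: |R|=1.00487 >1
Stable set (-6.0000, 0).

(-6.0000,0); λ=-2 ⇒ h* = (6)/2 = 3.0000.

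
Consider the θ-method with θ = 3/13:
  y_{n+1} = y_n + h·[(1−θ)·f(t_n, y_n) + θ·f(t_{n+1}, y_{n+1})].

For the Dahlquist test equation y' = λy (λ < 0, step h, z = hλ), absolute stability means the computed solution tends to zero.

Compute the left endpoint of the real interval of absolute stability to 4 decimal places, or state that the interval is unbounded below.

On y'=λy, z=hλ:
  y_{n+1} = y_n + z·[10/13·y_n + 3/13·y_{n+1}] ⇒ (1 − 3/13z)y_{n+1} = (1 + 10/13z)y_n
  ⇒ R(z) = (1 + 10/13z)/(1 − 3/13z).

Find x<0 with |R(x)|<1.
x=-1.6: |R|=0.1685
R=−1: 1+10/13x = −1+3/13x ⇒ -7/13x=2 ⇒ x=2/(-7/13)=-3.7143
Confirm numerically:
  x=-3.305: |R|=0.87497 <1
  x=-2.894: |R|=0.73517 <1
  x=-2.175: |R|=0.44814 <1
  x=-4.133: |R|=1.11540 >1
  x=-3.960: |R|=1.06913 >1
Stable set (-3.7143, 0).

left endpoint -3.7143.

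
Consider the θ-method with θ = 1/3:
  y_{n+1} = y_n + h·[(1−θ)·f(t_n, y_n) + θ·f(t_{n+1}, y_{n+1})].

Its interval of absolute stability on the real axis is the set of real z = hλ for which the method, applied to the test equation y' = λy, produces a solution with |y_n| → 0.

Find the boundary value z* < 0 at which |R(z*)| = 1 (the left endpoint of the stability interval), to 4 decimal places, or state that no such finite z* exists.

left endpoint -6.0000.

Set f=λy, z=hλ:
  y_{n+1} = y_n + z·[2/3·y_n + 1/3·y_{n+1}] ⇒ (1 − 1/3z)y_{n+1} = (1 + 2/3z)y_n
  Hence R(z) = (1 + 2/3z)/(1 − 1/3z).

Find x<0 with |R(x)|<1.
x=-1.36: |R|=0.0642
R=−1: 1+2/3x = −1+1/3x ⇒ -1/3x=2 ⇒ x=2/(-1/3)=-6.0000
Confirm numerically:
  x=-5.800: |R|=0.97727 <1
  x=-5.208: |R|=0.90351 <1
  x=-3.333: |R|=0.57887 <1
  x=-2.669: |R|=0.41242 <1
  x=-6.416: |R|=1.04418 >1
  x=-6.238: |R|=1.02576 >1
  x=-6.041: |R|=1.00453 >1
Interval (-6.0000, 0).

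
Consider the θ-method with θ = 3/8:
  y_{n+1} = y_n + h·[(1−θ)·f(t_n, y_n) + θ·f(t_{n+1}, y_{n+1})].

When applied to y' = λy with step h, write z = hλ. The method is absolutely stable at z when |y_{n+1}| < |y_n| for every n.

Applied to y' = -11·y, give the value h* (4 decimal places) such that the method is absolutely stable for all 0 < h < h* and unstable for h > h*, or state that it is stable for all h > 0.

(-8.0000,0); λ=-11 ⇒ h* = (8)/11 = 0.7273.

On y'=λy, z=hλ:
  y_{n+1} = y_n + z·[5/8·y_n + 3/8·y_{n+1}] ⇒ (1 − 3/8z)y_{n+1} = (1 + 5/8z)y_n
  Hence R(z) = (1 + 5/8z)/(1 − 3/8z).

Solve |R(x)|<1 on ℝ⁻.
x=-1.41: |R|=0.0777
R=−1: 1+5/8x = −1+3/8x ⇒ -1/4x=2 ⇒ x=2/(-1/4)=-8.0000
Confirm numerically:
  x=-6.551: |R|=0.89520 <1
  x=-6.380: |R|=0.88062 <1
  x=-5.178: |R|=0.76018 <1
  x=-3.844: |R|=0.57444 <1
  x=-8.379: |R|=1.02287 >1
  x=-8.120: |R|=1.00742 >1
Interval (-8.0000, 0).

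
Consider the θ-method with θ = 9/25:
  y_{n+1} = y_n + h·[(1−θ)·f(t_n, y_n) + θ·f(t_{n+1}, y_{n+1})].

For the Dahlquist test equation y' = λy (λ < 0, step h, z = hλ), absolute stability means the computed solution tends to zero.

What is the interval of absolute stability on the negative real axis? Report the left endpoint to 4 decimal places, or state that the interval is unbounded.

z∈(-7.1429,0).

With y'=λy (z=hλ):
  y_{n+1} = y_n + z·[16/25·y_n + 9/25·y_{n+1}] ⇒ (1 − 9/25z)y_{n+1} = (1 + 16/25z)y_n
  ⇒ R(z) = (1 + 16/25z)/(1 − 9/25z).

Find x<0 with |R(x)|<1.
x=-0.99: |R|=0.2701
R=−1: 1+16/25x = −1+9/25x ⇒ -7/25x=2 ⇒ x=2/(-7/25)=-7.1429
Confirm numerically:
  x=-4.934: |R|=0.77722 <1
  x=-4.439: |R|=0.70860 <1
  x=-3.906: |R|=0.62333 <1
  x=-3.014: |R|=0.44554 <1
  x=-7.375: |R|=1.01778 >1
  x=-7.217: |R|=1.00577 >1
  x=-7.184: |R|=1.00321 >1
So |R|<1 on (-7.1429, 0).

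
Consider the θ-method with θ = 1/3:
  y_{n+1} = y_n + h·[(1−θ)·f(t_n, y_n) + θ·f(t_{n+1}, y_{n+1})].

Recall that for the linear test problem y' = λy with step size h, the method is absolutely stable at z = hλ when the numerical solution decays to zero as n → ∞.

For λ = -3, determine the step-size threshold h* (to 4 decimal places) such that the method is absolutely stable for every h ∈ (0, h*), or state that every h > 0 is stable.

(-6.0000,0); λ=-3 ⇒ h* = (6)/3 = 2.0000.

Test eqn y'=λy, z=hλ:
  y_{n+1} = y_n + z·[2/3·y_n + 1/3·y_{n+1}] ⇒ (1 − 1/3z)y_{n+1} = (1 + 2/3z)y_n
  so R(z) = (1 + 2/3z)/(1 − 1/3z).

Need |R(x)|<1, x<0.
x=-1.3: |R|=0.0930
R=−1: 1+2/3x = −1+1/3x ⇒ -1/3x=2 ⇒ x=2/(-1/3)=-6.0000
Confirm numerically:
  x=-5.959: |R|=0.99542 <1
  x=-4.286: |R|=0.76475 <1
  x=-4.248: |R|=0.75828 <1
  x=-3.977: |R|=0.71005 <1
  x=-6.382: |R|=1.04072 >1
  x=-6.353: |R|=1.03774 >1
Stable set (-6.0000, 0).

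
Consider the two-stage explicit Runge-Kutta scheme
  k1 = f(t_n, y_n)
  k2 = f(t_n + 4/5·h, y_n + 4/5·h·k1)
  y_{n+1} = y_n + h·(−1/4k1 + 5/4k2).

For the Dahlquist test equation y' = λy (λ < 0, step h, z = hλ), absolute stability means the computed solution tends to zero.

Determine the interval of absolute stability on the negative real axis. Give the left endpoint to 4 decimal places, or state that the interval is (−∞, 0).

z∈(-1.0000,0).

On y'=λy, z=hλ:
  k1=λy_n ⇒ h·k1=z·y_n;  k2=λ(1+4/5z)y_n ⇒ h·k2=z(1+4/5z)y_n
  y_{n+1}/y_n = 1 − 1/4z + 5/4z(1+4/5z) = 1 + z + z²
  Hence R(z) = 1 + z + z².

Need |R(x)|<1, x<0.
x=-0.34: |R|=0.7756
R=1: x+1x²=0 ⇒ x=−1=-1.0000; min R=1−1/(4·1)=0.7500>−1
Confirm numerically:
  x=-0.839: |R|=0.86492 <1
  x=-0.588: |R|=0.75774 <1
  x=-0.581: |R|=0.75656 <1
  x=-1.488: |R|=1.72614 >1
  x=-1.102: |R|=1.11240 >1
Stable set (-1.0000, 0).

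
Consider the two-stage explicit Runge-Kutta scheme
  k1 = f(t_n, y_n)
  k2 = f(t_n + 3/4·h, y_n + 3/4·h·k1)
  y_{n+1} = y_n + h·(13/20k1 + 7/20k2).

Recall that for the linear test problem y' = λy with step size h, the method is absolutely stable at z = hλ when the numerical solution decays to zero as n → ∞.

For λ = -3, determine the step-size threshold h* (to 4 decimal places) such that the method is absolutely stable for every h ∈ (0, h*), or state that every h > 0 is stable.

On y'=λy, z=hλ:
  k1=λy_n ⇒ h·k1=z·y_n;  k2=λ(1+3/4z)y_n ⇒ h·k2=z(1+3/4z)y_n
  y_{n+1}/y_n = 1 + 13/20z + 7/20z(1+3/4z) = 1 + z + 21/80z²
  R(z) = 1 + z + 21/80z².

Boundary: |R(x)|=1, x<0.
x=-1.39: |R|=0.1172
R=1: x+21/80x²=0 ⇒ x=−80/21=-3.8095; min R=1−1/(4·21/80)=0.0476>−1
Confirm numerically:
  x=-3.464: |R|=0.68582 <1
  x=-2.989: |R|=0.35621 <1
  x=-2.678: |R|=0.20457 <1
  x=-1.980: |R|=0.04911 <1
  x=-4.027: |R|=1.22989 >1
  x=-3.897: |R|=1.08948 >1
  x=-3.868: |R|=1.05937 >1
So |R|<1 on (-3.8095, 0).

(-3.8095,0); λ=-3 ⇒ h* = (80/21)/3 = 1.2698.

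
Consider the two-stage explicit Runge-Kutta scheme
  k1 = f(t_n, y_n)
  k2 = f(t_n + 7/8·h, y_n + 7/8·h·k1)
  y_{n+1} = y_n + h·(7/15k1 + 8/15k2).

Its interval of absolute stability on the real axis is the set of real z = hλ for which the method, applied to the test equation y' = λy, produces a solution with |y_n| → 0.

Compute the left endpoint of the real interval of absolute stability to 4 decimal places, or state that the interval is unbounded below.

On y'=λy, z=hλ:
  k1=λy_n ⇒ h·k1=z·y_n;  k2=λ(1+7/8z)y_n ⇒ h·k2=z(1+7/8z)y_n
  y_{n+1}/y_n = 1 + 7/15z + 8/15z(1+7/8z) = 1 + z + 7/15z²
  ⇒ R(z) = 1 + z + 7/15z².

Find x<0 with |R(x)|<1.
x=-1.02: |R|=0.4655
R=1: x+7/15x²=0 ⇒ x=−15/7=-2.1429; min R=1−1/(4·7/15)=0.4643>−1
Confirm numerically:
  x=-1.733: |R|=0.66853 <1
  x=-1.409: |R|=0.51746 <1
  x=-1.380: |R|=0.50872 <1
  x=-1.008: |R|=0.46616 <1
  x=-2.482: |R|=1.39282 >1
  x=-2.405: |R|=1.29421 >1
Stable set (-2.1429, 0).

left endpoint -2.1429.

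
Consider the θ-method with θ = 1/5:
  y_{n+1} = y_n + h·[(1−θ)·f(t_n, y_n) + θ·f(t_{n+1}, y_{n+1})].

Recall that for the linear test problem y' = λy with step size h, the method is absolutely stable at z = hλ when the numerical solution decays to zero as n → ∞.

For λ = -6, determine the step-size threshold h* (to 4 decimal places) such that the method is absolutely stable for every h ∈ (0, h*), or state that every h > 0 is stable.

Set f=λy, z=hλ:
  y_{n+1} = y_n + z·[4/5·y_n + 1/5·y_{n+1}] ⇒ (1 − 1/5z)y_{n+1} = (1 + 4/5z)y_n
  ⇒ R(z) = (1 + 4/5z)/(1 − 1/5z).

Boundary: |R(x)|=1, x<0.
x=-0.31: |R|=0.7081
R=−1: 1+4/5x = −1+1/5x ⇒ -3/5x=2 ⇒ x=2/(-3/5)=-3.3333
Confirm numerically:
  x=-2.170: |R|=0.51325 <1
  x=-2.092: |R|=0.47490 <1
  x=-1.469: |R|=0.13542 <1
  x=-3.703: |R|=1.12743 >1
  x=-3.539: |R|=1.07226 >1
  x=-3.532: |R|=1.06985 >1
Interval (-3.3333, 0).

(-3.3333,0); λ=-6 ⇒ h* = (10/3)/6 = 0.5556.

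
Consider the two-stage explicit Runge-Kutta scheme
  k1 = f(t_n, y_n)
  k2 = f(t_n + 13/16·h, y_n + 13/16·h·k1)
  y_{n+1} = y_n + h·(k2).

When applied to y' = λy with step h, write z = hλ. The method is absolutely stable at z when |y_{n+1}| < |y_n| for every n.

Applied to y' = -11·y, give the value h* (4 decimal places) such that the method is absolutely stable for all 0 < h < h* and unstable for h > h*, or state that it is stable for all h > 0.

(-1.2308,0); λ=-11 ⇒ h* = (16/13)/11 = 0.1119.

With y'=λy (z=hλ):
  k1=λy_n ⇒ h·k1=z·y_n;  k2=λ(1+13/16z)y_n ⇒ h·k2=z(1+13/16z)y_n
  y_{n+1}/y_n = 1 + z(1+13/16z) = 1 + z + 13/16z²
  R(z) = 1 + z + 13/16z².

Find x<0 with |R(x)|<1.
x=-1.58: |R|=1.4483
R=1: x+13/16x²=0 ⇒ x=−16/13=-1.2308; min R=1−1/(4·13/16)=0.6923>−1
Confirm numerically:
  x=-1.206: |R|=0.97573 <1
  x=-1.184: |R|=0.95501 <1
  x=-1.123: |R|=0.90167 <1
  x=-0.731: |R|=0.70317 <1
  x=-1.685: |R|=1.62187 >1
  x=-1.582: |R|=1.45146 >1
  x=-1.378: |R|=1.16484 >1
Interval (-1.2308, 0).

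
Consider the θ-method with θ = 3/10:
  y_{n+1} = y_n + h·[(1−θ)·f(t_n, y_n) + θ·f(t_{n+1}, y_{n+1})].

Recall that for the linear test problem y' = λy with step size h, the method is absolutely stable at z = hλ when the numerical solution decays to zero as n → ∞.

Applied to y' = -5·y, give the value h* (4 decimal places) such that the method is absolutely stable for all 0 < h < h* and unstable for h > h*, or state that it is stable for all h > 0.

(-5.0000,0); λ=-5 ⇒ h* = (5)/5 = 1.0000.

On y'=λy, z=hλ:
  y_{n+1} = y_n + z·[7/10·y_n + 3/10·y_{n+1}] ⇒ (1 − 3/10z)y_{n+1} = (1 + 7/10z)y_n
  so R(z) = (1 + 7/10z)/(1 − 3/10z).

Solve |R(x)|<1 on ℝ⁻.
x=-1.02: |R|=0.2190
R=−1: 1+7/10x = −1+3/10x ⇒ -2/5x=2 ⇒ x=2/(-2/5)=-5.0000
Confirm numerically:
  x=-4.480: |R|=0.91126 <1
  x=-3.704: |R|=0.75445 <1
  x=-3.232: |R|=0.64094 <1
  x=-5.186: |R|=1.02911 >1
  x=-5.184: |R|=1.02880 >1
Stable set (-5.0000, 0).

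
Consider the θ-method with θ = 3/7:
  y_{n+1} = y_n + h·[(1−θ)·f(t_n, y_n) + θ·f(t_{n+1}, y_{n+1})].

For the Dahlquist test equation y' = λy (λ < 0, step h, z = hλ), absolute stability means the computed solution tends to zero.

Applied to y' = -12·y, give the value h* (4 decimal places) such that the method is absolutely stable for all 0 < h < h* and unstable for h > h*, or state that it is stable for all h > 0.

(-14.0000,0); λ=-12 ⇒ h* = (14)/12 = 1.1667.

Set f=λy, z=hλ:
  y_{n+1} = y_n + z·[4/7·y_n + 3/7·y_{n+1}] ⇒ (1 − 3/7z)y_{n+1} = (1 + 4/7z)y_n
  so R(z) = (1 + 4/7z)/(1 − 3/7z).

Boundary: |R(x)|=1, x<0.
x=-1.4: |R|=0.1250
R=−1: 1+4/7x = −1+3/7x ⇒ -1/7x=2 ⇒ x=2/(-1/7)=-14.0000
Confirm numerically:
  x=-12.886: |R|=0.97560 <1
  x=-10.314: |R|=0.90285 <1
  x=-9.444: |R|=0.87105 <1
  x=-5.741: |R|=0.65904 <1
  x=-14.569: |R|=1.01122 >1
  x=-14.342: |R|=1.00684 >1
  x=-14.269: |R|=1.00540 >1
Interval (-14.0000, 0).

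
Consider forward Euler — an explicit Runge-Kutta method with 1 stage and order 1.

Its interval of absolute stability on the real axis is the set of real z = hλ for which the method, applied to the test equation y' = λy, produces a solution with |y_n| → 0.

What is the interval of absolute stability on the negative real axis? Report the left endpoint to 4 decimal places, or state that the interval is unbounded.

Set f=λy, z=hλ:
  order 1, 1-stage ⇒ R(z)=1+z
  (e.g. R(-1.17)=-0.17000, |R|=0.17000)

Need |R(x)|<1, x<0.
x=-1.17: |R|=0.1700
|R(-2.18)|=1.1800 |R(-2.14)|=1.1400 |R(-0.89)|=0.1100
Bisect:
  x_lo=-2.4891 |R|=1.4891  x_hi=-0.0695 |R|=0.9305
  mid=-1.27931 |R|=0.27931 →hi
  mid=-1.88423 |R|=0.88423 →hi
  mid=-2.18669 |R|=1.18669 →lo
  mid=-2.03546 |R|=1.03546 →lo
  mid=-1.95984 |R|=0.95984 →hi
  mid=-1.99765 |R|=0.99765 →hi
  mid=-2.01655 |R|=1.01655 →lo
  mid=-2.00710 |R|=1.00710 →lo
  ...
  [-2.00001,-1.99986] ⇒ x*=-2.0000
So |R|<1 on (-2.0000, 0).

z∈(-2.0000,0).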